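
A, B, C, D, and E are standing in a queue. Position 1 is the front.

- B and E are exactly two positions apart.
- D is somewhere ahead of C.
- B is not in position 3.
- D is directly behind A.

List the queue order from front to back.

A, D, E, C, B

From clues 1–2: C is in {2,3,4,5}.
From clues 1–3: E is in {2,3,4}.
From clues 1–4: A → position 1, D → position 2, E → position 3, C → position 4, B → position 5.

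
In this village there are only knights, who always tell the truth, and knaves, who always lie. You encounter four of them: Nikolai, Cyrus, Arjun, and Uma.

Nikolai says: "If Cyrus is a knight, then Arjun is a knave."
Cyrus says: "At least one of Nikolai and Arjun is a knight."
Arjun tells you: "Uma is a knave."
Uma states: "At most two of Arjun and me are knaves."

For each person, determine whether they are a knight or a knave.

Nikolai: knight, Cyrus: knight, Arjun: knave, Uma: knight

Regardless of anyone's role, Uma's statement is true, so Uma is a knight.
With that fixed, Arjun's statement is false, so Arjun is a knave.
With that fixed, Nikolai's statement is true, so Nikolai is a knight.
With that fixed, Cyrus's statement is true, so Cyrus is a knight.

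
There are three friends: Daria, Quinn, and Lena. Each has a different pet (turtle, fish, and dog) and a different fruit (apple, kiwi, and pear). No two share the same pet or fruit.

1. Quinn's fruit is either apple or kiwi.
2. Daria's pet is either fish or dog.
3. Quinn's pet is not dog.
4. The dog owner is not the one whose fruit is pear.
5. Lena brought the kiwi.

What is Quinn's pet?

With clues 1–3, dog is impossible for Quinn's pet.
With clues 1–5, fish is impossible for Quinn's pet.
That leaves turtle.

turtle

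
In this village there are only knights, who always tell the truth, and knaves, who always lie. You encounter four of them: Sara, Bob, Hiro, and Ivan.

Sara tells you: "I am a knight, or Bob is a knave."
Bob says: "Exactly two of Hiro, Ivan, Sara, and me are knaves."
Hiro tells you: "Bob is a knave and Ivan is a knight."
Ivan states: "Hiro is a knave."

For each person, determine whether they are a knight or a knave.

Sara: knave, Bob: knight, Hiro: knave, Ivan: knight

Consider Sara. Suppose Sara is a knight.
Then no assignment of the remaining roles makes every statement match its speaker's type — contradiction.
So Sara is a knave.
Consider Bob. Suppose Bob is a knave.
Then Sara's statement comes out true, contradicting Sara being a knave.
So Bob is a knight.
With that fixed, Hiro's statement is false, so Hiro is a knave.
With that fixed, Ivan's statement is true, so Ivan is a knight.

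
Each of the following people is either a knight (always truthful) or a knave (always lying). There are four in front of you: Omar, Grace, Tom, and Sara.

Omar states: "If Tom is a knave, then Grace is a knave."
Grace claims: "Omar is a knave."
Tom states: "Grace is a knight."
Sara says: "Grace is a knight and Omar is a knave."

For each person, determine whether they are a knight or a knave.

Omar: knight, Grace: knave, Tom: knave, Sara: knave

Consider Omar. Suppose Omar is a knave.
Then no assignment of the remaining roles makes every statement match its speaker's type — contradiction.
So Omar is a knight.
With that fixed, Grace's statement is false, so Grace is a knave.
With that fixed, Tom's statement is false, so Tom is a knave.
With that fixed, Sara's statement is false, so Sara is a knave.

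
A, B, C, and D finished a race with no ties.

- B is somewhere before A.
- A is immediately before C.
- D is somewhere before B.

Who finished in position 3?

With clues 1–2, B and D are ruled out for place 3.
With clues 1–3, C is ruled out for place 3.
So place 3 is A.

A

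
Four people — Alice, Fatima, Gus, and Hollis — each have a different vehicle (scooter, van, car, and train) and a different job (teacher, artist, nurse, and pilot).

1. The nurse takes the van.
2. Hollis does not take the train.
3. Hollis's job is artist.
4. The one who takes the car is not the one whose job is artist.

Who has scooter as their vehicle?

With clues 1–4, Alice, Fatima, and Gus are impossible for the one with vehicle scooter.
That leaves Hollis.

Hollis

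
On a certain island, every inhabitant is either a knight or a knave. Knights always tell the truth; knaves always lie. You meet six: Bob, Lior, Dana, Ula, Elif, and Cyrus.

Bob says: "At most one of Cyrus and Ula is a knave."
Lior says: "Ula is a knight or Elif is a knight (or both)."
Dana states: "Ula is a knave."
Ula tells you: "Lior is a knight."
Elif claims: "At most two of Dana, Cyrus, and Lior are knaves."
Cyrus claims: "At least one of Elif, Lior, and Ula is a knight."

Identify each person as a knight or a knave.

Consider Bob. Suppose Bob is a knave.
Then no assignment of the remaining roles makes every statement match its speaker's type — contradiction.
So Bob is a knight.
Consider Lior. Suppose Lior is a knave.
Then no assignment of the remaining roles makes every statement match its speaker's type — contradiction.
So Lior is a knight.
With that fixed, Ula's statement is true, so Ula is a knight.
With that fixed, Elif's statement is true, so Elif is a knight.
With that fixed, Cyrus's statement is true, so Cyrus is a knight.
With that fixed, Dana's statement is false, so Dana is a knave.

Bob: knight, Lior: knight, Dana: knave, Ula: knight, Elif: knight, Cyrus: knight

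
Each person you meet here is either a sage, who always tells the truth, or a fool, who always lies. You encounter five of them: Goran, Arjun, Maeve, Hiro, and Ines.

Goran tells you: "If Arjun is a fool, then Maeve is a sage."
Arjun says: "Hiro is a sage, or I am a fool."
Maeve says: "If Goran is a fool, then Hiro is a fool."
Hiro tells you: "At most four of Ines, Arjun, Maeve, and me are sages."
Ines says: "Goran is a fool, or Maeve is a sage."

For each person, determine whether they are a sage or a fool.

Regardless of anyone's role, Hiro's statement is true, so Hiro is a sage.
With that fixed, Arjun's statement is true, so Arjun is a sage.
With that fixed, Goran's statement is true, so Goran is a sage.
With that fixed, Maeve's statement is true, so Maeve is a sage.
With that fixed, Ines's statement is true, so Ines is a sage.

Goran: sage, Arjun: sage, Maeve: sage, Hiro: sage, Ines: sage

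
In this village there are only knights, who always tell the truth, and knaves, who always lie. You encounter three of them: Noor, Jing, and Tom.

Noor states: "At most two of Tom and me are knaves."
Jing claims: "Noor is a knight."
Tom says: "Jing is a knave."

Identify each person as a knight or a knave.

Noor: knight, Jing: knight, Tom: knave

Regardless of anyone's role, Noor's statement is true, so Noor is a knight.
With that fixed, Jing's statement is true, so Jing is a knight.
With that fixed, Tom's statement is false, so Tom is a knave.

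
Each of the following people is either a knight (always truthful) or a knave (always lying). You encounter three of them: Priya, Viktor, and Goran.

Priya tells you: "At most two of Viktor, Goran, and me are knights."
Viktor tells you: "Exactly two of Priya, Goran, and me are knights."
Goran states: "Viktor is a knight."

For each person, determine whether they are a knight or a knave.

Consider Priya. Suppose Priya is a knave.
Then Priya's own statement would have to be false, but it can't be — contradiction.
So Priya is a knight.
Consider Viktor. Suppose Viktor is a knight.
Then no assignment of the remaining roles makes every statement match its speaker's type — contradiction.
So Viktor is a knave.
With that fixed, Goran's statement is false, so Goran is a knave.

Priya: knight, Viktor: knave, Goran: knave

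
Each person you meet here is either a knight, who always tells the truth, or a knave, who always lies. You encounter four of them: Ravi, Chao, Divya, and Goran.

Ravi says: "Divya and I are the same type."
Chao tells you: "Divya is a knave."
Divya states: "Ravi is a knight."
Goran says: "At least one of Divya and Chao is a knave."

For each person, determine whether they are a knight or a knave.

Consider Ravi. Suppose Ravi is a knave.
Then no assignment of the remaining roles makes every statement match its speaker's type — contradiction.
So Ravi is a knight.
With that fixed, Divya's statement is true, so Divya is a knight.
With that fixed, Chao's statement is false, so Chao is a knave.
With that fixed, Goran's statement is true, so Goran is a knight.

Ravi: knight, Chao: knave, Divya: knight, Goran: knight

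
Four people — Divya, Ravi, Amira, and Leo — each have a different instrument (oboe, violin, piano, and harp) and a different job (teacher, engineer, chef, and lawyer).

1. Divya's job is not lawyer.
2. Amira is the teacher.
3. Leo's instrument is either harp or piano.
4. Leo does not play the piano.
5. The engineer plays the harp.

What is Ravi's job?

lawyer

With clues 1–2, teacher is impossible for Ravi's job.
With clues 1–5, chef and engineer are impossible for Ravi's job.
That leaves lawyer.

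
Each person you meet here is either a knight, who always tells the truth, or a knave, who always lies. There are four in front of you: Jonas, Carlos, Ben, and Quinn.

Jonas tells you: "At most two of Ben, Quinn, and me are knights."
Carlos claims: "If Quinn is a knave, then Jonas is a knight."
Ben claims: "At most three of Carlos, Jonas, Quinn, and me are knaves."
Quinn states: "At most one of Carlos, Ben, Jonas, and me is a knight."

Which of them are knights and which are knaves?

Consider Jonas. Suppose Jonas is a knave.
Then Jonas's own statement would have to be false, but it can't be — contradiction.
So Jonas is a knight.
With that fixed, Carlos's statement is true, so Carlos is a knight.
With that fixed, Ben's statement is true, so Ben is a knight.
With that fixed, Quinn's statement is false, so Quinn is a knave.

Jonas: knight, Carlos: knight, Ben: knight, Quinn: knave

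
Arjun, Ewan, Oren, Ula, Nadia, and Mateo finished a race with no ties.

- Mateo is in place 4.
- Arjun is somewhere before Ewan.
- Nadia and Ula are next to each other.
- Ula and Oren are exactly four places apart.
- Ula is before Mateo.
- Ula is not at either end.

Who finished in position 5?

Ewan

With clue 1, Mateo is ruled out for place 5.
With clues 1–4, Arjun is ruled out for place 5.
With clues 1–5, Nadia and Ula are ruled out for place 5.
With clues 1–6, Oren is ruled out for place 5.
So place 5 is Ewan.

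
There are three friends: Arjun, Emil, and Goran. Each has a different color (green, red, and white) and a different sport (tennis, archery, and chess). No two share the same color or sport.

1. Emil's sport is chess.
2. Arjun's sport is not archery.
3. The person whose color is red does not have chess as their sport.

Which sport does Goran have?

archery

Clue 1 rules out chess for Goran's sport.
With clues 1–2, tennis is impossible for Goran's sport.
That leaves archery.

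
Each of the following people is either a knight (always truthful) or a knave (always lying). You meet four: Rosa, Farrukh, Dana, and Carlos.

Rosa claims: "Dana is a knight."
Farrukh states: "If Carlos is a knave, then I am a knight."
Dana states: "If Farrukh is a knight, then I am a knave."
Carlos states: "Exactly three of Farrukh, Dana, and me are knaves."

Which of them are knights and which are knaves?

Rosa: knight, Farrukh: knave, Dana: knight, Carlos: knave

Consider Rosa. Suppose Rosa is a knave.
Then no assignment of the remaining roles makes every statement match its speaker's type — contradiction.
So Rosa is a knight.
Consider Farrukh. Suppose Farrukh is a knight.
Then whichever role Dana has, Dana's statement has the wrong truth value — contradiction.
So Farrukh is a knave.
With that fixed, Dana's statement is true, so Dana is a knight.
With that fixed, Carlos's statement is false, so Carlos is a knave.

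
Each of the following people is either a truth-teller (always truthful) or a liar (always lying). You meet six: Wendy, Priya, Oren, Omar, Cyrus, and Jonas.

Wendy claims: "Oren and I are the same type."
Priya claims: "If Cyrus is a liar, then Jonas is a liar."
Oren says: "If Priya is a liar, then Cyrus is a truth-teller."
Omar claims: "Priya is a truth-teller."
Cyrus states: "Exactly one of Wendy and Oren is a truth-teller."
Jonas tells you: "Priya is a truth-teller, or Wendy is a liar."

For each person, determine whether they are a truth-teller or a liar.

Consider Wendy. Suppose Wendy is a truth-teller.
Then no assignment of the remaining roles makes every statement match its speaker's type — contradiction.
So Wendy is a liar.
With that fixed, Jonas's statement is true, so Jonas is a truth-teller.
Consider Priya. Suppose Priya is a liar.
Then no assignment of the remaining roles makes every statement match its speaker's type — contradiction.
So Priya is a truth-teller.
With that fixed, Oren's statement is true, so Oren is a truth-teller.
With that fixed, Omar's statement is true, so Omar is a truth-teller.
With that fixed, Cyrus's statement is true, so Cyrus is a truth-teller.

Wendy: liar, Priya: truth-teller, Oren: truth-teller, Omar: truth-teller, Cyrus: truth-teller, Jonas: truth-teller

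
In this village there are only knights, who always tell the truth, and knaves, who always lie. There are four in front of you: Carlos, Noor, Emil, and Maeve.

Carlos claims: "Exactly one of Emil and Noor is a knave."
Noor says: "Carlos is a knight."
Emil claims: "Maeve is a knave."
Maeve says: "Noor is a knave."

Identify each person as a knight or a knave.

Carlos: knave, Noor: knave, Emil: knave, Maeve: knight

Consider Carlos. Suppose Carlos is a knight.
Then no assignment of the remaining roles makes every statement match its speaker's type — contradiction.
So Carlos is a knave.
With that fixed, Noor's statement is false, so Noor is a knave.
With that fixed, Maeve's statement is true, so Maeve is a knight.
With that fixed, Emil's statement is false, so Emil is a knave.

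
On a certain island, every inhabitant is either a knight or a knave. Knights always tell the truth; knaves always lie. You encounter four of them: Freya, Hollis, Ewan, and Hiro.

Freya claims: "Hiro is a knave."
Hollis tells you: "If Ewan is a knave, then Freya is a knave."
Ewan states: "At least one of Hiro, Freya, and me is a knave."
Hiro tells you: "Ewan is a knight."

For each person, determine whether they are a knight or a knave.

Freya: knave, Hollis: knight, Ewan: knight, Hiro: knight

Consider Freya. Suppose Freya is a knight.
Then no assignment of the remaining roles makes every statement match its speaker's type — contradiction.
So Freya is a knave.
With that fixed, Hollis's statement is true, so Hollis is a knight.
With that fixed, Ewan's statement is true, so Ewan is a knight.
With that fixed, Hiro's statement is true, so Hiro is a knight.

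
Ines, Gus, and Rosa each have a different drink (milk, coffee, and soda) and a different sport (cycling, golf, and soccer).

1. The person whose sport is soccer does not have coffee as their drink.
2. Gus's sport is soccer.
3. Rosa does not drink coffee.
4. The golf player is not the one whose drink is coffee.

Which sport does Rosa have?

golf

With clues 1–2, soccer is impossible for Rosa's sport.
With clues 1–4, cycling is impossible for Rosa's sport.
That leaves golf.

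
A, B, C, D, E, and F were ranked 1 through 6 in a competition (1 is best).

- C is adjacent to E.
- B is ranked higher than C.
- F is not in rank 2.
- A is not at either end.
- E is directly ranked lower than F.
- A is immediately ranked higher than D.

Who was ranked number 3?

With clues 1–5, C and E are ruled out for rank 3.
With clues 1–6, A, B, and F are ruled out for rank 3.
So rank 3 is D.

D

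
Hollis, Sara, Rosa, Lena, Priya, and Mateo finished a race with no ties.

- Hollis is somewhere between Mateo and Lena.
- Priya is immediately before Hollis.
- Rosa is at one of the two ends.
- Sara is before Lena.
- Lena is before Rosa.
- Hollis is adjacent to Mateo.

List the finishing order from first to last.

From clue 1: Hollis is in {2,3,4,5}.
From clues 1–2: Hollis is in {3,4,5}.
From clues 1–3: Rosa is in {1,6}.
From clues 1–5: Rosa → place 6.
From clues 1–6: Sara → place 1, Lena → place 2, Priya → place 3, Hollis → place 4, Mateo → place 5.

Sara, Lena, Priya, Hollis, Mateo, Rosa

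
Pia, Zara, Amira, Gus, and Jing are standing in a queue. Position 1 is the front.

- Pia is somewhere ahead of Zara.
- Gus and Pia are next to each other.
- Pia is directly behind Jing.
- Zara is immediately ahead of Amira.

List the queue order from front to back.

Jing, Pia, Gus, Zara, Amira

From clue 1: Pia is in {1,2,3,4}.
From clues 1–2: Zara is in {3,4,5}.
From clues 1–3: Pia is in {2,3}.
From clues 1–4: Jing → position 1, Pia → position 2, Gus → position 3, Zara → position 4, Amira → position 5.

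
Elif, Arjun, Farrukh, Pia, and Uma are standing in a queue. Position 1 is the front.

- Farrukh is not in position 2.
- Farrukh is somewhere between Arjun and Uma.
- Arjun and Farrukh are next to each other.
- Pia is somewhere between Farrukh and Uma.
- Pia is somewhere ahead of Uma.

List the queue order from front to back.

Elif, Arjun, Farrukh, Pia, Uma

From clue 1: Farrukh is in {1,3,4,5}.
From clues 1–2: Farrukh is in {3,4}.
From clues 1–5: Elif → position 1, Arjun → position 2, Farrukh → position 3, Pia → position 4, Uma → position 5.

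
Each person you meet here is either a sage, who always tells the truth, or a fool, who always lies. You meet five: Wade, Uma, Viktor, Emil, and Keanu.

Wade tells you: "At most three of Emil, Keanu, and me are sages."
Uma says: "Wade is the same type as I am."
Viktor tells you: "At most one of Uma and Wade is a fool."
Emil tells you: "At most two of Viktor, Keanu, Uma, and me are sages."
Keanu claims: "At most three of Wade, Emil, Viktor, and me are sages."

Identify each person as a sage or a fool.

Regardless of anyone's role, Wade's statement is true, so Wade is a sage.
With that fixed, Viktor's statement is true, so Viktor is a sage.
Consider Uma. Suppose Uma is a fool.
Then no assignment of the remaining roles makes every statement match its speaker's type — contradiction.
So Uma is a sage.
Consider Emil. Suppose Emil is a sage.
Then Emil's own statement would have to be true, but it can't be — contradiction.
So Emil is a fool.
With that fixed, Keanu's statement is true, so Keanu is a sage.

Wade: sage, Uma: sage, Viktor: sage, Emil: fool, Keanu: sage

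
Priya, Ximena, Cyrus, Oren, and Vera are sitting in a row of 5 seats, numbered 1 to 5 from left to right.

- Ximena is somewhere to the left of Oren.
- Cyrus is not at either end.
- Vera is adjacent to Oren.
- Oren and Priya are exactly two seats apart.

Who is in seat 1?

With clue 1, Oren is ruled out for seat 1.
With clues 1–2, Cyrus is ruled out for seat 1.
With clues 1–3, Vera is ruled out for seat 1.
With clues 1–4, Priya is ruled out for seat 1.
So seat 1 is Ximena.

Ximena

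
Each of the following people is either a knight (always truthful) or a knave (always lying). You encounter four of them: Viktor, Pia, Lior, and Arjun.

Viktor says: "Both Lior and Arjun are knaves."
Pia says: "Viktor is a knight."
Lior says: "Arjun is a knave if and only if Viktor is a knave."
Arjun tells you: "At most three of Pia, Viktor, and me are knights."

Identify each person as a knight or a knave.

Viktor: knave, Pia: knave, Lior: knave, Arjun: knight

Regardless of anyone's role, Arjun's statement is true, so Arjun is a knight.
With that fixed, Viktor's statement is false, so Viktor is a knave.
With that fixed, Pia's statement is false, so Pia is a knave.
With that fixed, Lior's statement is false, so Lior is a knave.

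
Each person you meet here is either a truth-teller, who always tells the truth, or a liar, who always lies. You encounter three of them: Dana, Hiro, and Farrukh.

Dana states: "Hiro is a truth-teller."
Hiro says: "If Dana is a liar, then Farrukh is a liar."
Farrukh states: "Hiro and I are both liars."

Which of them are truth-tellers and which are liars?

Consider Dana. Suppose Dana is a liar.
Then no assignment of the remaining roles makes every statement match its speaker's type — contradiction.
So Dana is a truth-teller.
With that fixed, Hiro's statement is true, so Hiro is a truth-teller.
With that fixed, Farrukh's statement is false, so Farrukh is a liar.

Dana: truth-teller, Hiro: truth-teller, Farrukh: liar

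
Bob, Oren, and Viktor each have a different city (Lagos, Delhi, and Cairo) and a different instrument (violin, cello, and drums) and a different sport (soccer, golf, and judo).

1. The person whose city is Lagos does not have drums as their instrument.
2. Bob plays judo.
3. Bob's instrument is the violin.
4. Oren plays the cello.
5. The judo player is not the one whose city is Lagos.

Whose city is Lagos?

Oren

With clues 1–4, Viktor is impossible for the one with city Lagos.
With clues 1–5, Bob is impossible for the one with city Lagos.
That leaves Oren.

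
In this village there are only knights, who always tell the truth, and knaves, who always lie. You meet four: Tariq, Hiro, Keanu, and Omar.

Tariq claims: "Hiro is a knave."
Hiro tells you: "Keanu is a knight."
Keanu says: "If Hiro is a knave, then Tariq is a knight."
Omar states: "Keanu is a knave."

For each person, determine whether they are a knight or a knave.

Consider Tariq. Suppose Tariq is a knight.
Then no assignment of the remaining roles makes every statement match its speaker's type — contradiction.
So Tariq is a knave.
Consider Hiro. Suppose Hiro is a knave.
Then Tariq's statement comes out true, contradicting Tariq being a knave.
So Hiro is a knight.
With that fixed, Keanu's statement is true, so Keanu is a knight.
With that fixed, Omar's statement is false, so Omar is a knave.

Tariq: knave, Hiro: knight, Keanu: knight, Omar: knave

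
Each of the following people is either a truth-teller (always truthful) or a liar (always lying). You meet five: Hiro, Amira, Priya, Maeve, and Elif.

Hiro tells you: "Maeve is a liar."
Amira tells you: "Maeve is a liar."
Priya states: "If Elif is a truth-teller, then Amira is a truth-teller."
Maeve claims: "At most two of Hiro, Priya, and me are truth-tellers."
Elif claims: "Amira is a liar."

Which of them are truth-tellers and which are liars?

Consider Hiro. Suppose Hiro is a truth-teller.
Then no assignment of the remaining roles makes every statement match its speaker's type — contradiction.
So Hiro is a liar.
With that fixed, Maeve's statement is true, so Maeve is a truth-teller.
With that fixed, Amira's statement is false, so Amira is a liar.
With that fixed, Elif's statement is true, so Elif is a truth-teller.
With that fixed, Priya's statement is false, so Priya is a liar.

Hiro: liar, Amira: liar, Priya: liar, Maeve: truth-teller, Elif: truth-teller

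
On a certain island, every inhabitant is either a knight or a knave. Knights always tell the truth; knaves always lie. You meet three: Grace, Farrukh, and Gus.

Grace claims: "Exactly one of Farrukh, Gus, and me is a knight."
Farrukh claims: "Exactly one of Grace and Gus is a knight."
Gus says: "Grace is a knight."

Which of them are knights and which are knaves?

Consider Grace. Suppose Grace is a knight.
Then no assignment of the remaining roles makes every statement match its speaker's type — contradiction.
So Grace is a knave.
With that fixed, Gus's statement is false, so Gus is a knave.
With that fixed, Farrukh's statement is false, so Farrukh is a knave.

Grace: knave, Farrukh: knave, Gus: knave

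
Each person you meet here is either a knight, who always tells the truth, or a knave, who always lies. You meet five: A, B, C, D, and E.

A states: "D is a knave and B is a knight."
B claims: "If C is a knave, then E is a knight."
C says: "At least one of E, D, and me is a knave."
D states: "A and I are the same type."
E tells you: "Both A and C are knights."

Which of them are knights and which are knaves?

Consider A. Suppose A is a knave.
Then whichever role D has, D's statement has the wrong truth value — contradiction.
So A is a knight.
Consider B. Suppose B is a knave.
Then A's statement comes out false, contradicting A being a knight.
So B is a knight.
Consider C. Suppose C is a knave.
Then C's own statement would have to be false, but it can't be — contradiction.
So C is a knight.
With that fixed, E's statement is true, so E is a knight.
Consider D. Suppose D is a knight.
Then A's statement comes out false, contradicting A being a knight.
So D is a knave.

A: knight, B: knight, C: knight, D: knave, E: knight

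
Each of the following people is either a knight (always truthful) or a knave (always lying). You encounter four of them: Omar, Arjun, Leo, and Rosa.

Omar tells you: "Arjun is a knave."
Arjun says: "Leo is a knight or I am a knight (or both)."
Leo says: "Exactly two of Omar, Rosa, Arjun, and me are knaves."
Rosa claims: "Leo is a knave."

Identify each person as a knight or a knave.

Consider Omar. Suppose Omar is a knight.
Then no assignment of the remaining roles makes every statement match its speaker's type — contradiction.
So Omar is a knave.
Consider Arjun. Suppose Arjun is a knave.
Then Omar's statement comes out true, contradicting Omar being a knave.
So Arjun is a knight.
Consider Leo. Suppose Leo is a knave.
Then no assignment of the remaining roles makes every statement match its speaker's type — contradiction.
So Leo is a knight.
With that fixed, Rosa's statement is false, so Rosa is a knave.

Omar: knave, Arjun: knight, Leo: knight, Rosa: knave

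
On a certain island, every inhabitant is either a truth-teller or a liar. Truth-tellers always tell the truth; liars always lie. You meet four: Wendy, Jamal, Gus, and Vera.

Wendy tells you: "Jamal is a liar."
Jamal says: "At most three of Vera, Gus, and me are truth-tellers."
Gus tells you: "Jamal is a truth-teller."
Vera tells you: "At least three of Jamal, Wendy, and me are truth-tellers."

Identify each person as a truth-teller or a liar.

Wendy: liar, Jamal: truth-teller, Gus: truth-teller, Vera: liar

Regardless of anyone's role, Jamal's statement is true, so Jamal is a truth-teller.
With that fixed, Gus's statement is true, so Gus is a truth-teller.
With that fixed, Wendy's statement is false, so Wendy is a liar.
With that fixed, Vera's statement is false, so Vera is a liar.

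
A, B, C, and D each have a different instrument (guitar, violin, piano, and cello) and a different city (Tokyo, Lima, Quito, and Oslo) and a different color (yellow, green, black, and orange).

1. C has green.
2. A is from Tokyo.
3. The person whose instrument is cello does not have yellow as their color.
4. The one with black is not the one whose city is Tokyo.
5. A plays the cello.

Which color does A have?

Clue 1 rules out green for A's color.
With clues 1–4, black is impossible for A's color.
With clues 1–5, yellow is impossible for A's color.
That leaves orange.

orange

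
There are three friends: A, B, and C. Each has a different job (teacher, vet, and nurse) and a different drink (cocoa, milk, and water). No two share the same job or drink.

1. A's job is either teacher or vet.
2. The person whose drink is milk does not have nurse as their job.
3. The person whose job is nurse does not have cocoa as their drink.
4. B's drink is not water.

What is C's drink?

With clues 1–4, cocoa and milk are impossible for C's drink.
That leaves water.

water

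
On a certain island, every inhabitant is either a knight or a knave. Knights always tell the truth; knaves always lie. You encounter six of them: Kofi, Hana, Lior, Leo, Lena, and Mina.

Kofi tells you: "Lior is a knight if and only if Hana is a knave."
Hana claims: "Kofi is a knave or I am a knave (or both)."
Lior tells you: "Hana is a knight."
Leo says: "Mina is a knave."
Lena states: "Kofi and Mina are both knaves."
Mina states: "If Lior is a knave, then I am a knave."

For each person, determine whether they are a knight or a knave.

Kofi: knave, Hana: knight, Lior: knight, Leo: knave, Lena: knave, Mina: knight

Consider Kofi. Suppose Kofi is a knight.
Then whichever role Hana has, Hana's statement has the wrong truth value — contradiction.
So Kofi is a knave.
With that fixed, Hana's statement is true, so Hana is a knight.
With that fixed, Lior's statement is true, so Lior is a knight.
With that fixed, Mina's statement is true, so Mina is a knight.
With that fixed, Leo's statement is false, so Leo is a knave.
With that fixed, Lena's statement is false, so Lena is a knave.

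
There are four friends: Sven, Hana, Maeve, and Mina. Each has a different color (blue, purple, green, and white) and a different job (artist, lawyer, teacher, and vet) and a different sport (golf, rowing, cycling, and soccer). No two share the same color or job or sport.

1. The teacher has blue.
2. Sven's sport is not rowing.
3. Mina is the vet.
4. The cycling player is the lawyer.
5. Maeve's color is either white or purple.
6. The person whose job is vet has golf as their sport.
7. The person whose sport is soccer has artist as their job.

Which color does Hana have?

blue

With clues 1–7, green, purple, and white are impossible for Hana's color.
That leaves blue.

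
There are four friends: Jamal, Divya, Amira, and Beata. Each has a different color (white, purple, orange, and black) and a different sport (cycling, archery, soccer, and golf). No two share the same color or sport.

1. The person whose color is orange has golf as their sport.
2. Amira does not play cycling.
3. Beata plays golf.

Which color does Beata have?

orange

With clues 1–3, black, purple, and white are impossible for Beata's color.
That leaves orange.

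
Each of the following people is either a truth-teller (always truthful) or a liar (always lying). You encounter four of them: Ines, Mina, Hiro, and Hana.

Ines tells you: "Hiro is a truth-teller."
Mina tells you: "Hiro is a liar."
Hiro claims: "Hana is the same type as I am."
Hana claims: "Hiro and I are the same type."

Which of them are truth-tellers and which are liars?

Consider Ines. Suppose Ines is a liar.
Then no assignment of the remaining roles makes every statement match its speaker's type — contradiction.
So Ines is a truth-teller.
Consider Mina. Suppose Mina is a truth-teller.
Then no assignment of the remaining roles makes every statement match its speaker's type — contradiction.
So Mina is a liar.
Consider Hiro. Suppose Hiro is a liar.
Then Ines's statement comes out false, contradicting Ines being a truth-teller.
So Hiro is a truth-teller.
Consider Hana. Suppose Hana is a liar.
Then Hiro's statement comes out false, contradicting Hiro being a truth-teller.
So Hana is a truth-teller.

Ines: truth-teller, Mina: liar, Hiro: truth-teller, Hana: truth-teller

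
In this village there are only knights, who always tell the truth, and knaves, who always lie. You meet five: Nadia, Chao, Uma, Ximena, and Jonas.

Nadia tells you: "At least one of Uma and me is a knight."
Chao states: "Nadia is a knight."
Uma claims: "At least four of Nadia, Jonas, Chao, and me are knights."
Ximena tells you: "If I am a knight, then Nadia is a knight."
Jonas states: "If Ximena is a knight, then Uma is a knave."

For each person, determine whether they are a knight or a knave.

Consider Nadia. Suppose Nadia is a knave.
Then whichever role Ximena has, Ximena's statement has the wrong truth value — contradiction.
So Nadia is a knight.
With that fixed, Chao's statement is true, so Chao is a knight.
With that fixed, Ximena's statement is true, so Ximena is a knight.
Consider Uma. Suppose Uma is a knight.
Then no assignment of the remaining roles makes every statement match its speaker's type — contradiction.
So Uma is a knave.
With that fixed, Jonas's statement is true, so Jonas is a knight.

Nadia: knight, Chao: knight, Uma: knave, Ximena: knight, Jonas: knight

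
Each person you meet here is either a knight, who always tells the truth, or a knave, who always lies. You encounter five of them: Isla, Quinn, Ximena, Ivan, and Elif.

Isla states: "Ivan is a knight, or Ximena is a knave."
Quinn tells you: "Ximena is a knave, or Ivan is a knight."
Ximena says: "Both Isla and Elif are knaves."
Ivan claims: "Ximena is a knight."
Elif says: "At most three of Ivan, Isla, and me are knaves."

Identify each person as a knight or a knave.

Isla: knight, Quinn: knight, Ximena: knave, Ivan: knave, Elif: knight

Regardless of anyone's role, Elif's statement is true, so Elif is a knight.
With that fixed, Ximena's statement is false, so Ximena is a knave.
With that fixed, Ivan's statement is false, so Ivan is a knave.
With that fixed, Isla's statement is true, so Isla is a knight.
With that fixed, Quinn's statement is true, so Quinn is a knight.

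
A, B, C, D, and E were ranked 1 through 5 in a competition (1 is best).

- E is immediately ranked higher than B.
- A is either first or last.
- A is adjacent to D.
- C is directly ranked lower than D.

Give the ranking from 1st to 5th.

A, D, C, E, B

From clue 1: B is in {2,3,4,5}.
From clues 1–2: A is in {1,5}.
From clues 1–4: A → rank 1, D → rank 2, C → rank 3, E → rank 4, B → rank 5.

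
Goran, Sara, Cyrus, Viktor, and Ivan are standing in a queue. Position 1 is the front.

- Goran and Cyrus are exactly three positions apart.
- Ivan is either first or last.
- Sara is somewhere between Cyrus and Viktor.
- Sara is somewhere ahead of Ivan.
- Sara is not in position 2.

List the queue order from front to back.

From clue 1: Goran is in {1,2,4,5}.
From clues 1–2: Ivan is in {1,5}.
From clues 1–4: Ivan → position 5.
From clues 1–5: Goran → position 1, Viktor → position 2, Sara → position 3, Cyrus → position 4.

Goran, Viktor, Sara, Cyrus, Ivan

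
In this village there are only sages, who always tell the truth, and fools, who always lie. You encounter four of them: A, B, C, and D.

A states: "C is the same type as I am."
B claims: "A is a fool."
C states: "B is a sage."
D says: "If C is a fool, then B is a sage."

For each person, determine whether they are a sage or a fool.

Consider A. Suppose A is a sage.
Then no assignment of the remaining roles makes every statement match its speaker's type — contradiction.
So A is a fool.
With that fixed, B's statement is true, so B is a sage.
With that fixed, C's statement is true, so C is a sage.
With that fixed, D's statement is true, so D is a sage.

A: fool, B: sage, C: sage, D: sage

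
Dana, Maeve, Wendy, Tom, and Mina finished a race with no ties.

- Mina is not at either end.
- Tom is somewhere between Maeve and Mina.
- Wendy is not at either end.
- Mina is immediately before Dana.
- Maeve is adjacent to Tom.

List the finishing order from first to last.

Maeve, Tom, Wendy, Mina, Dana

From clue 1: Mina is in {2,3,4}.
From clues 1–2: Tom is in {2,3,4}.
From clues 1–3: Dana is in {1,5}.
From clues 1–4: Maeve → place 1, Mina → place 4, Dana → place 5.
From clues 1–5: Tom → place 2, Wendy → place 3.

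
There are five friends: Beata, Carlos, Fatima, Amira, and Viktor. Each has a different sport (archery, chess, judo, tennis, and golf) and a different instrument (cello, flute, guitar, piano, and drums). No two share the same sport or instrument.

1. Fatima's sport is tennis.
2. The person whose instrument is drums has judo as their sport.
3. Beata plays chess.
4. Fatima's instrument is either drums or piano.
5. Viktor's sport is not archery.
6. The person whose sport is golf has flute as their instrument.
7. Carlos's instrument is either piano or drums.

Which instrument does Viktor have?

flute

With clues 1–4, piano is impossible for Viktor's instrument.
With clues 1–6, cello and guitar are impossible for Viktor's instrument.
With clues 1–7, drums is impossible for Viktor's instrument.
That leaves flute.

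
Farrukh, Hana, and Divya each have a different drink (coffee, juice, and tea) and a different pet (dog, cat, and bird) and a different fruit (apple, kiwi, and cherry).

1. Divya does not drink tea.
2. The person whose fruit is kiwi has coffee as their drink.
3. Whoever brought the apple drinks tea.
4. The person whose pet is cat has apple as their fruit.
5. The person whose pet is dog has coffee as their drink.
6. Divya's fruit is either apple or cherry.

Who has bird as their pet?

Divya

With clues 1–6, Farrukh and Hana are impossible for the one with pet bird.
That leaves Divya.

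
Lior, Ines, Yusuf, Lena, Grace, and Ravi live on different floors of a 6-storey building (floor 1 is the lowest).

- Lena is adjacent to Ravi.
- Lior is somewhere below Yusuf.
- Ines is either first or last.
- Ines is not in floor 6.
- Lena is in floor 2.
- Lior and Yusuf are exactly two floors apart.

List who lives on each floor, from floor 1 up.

From clues 1–2: Lior is in {1,2,3,4,5}.
From clues 1–3: Ines is in {1,6}.
From clues 1–4: Ines → floor 1.
From clues 1–5: Lena → floor 2, Ravi → floor 3.
From clues 1–6: Lior → floor 4, Grace → floor 5, Yusuf → floor 6.

Ines, Lena, Ravi, Lior, Grace, Yusuf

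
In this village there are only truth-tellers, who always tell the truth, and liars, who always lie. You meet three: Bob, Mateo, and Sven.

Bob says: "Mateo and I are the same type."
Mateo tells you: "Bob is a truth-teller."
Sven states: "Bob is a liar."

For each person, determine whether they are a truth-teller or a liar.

Consider Bob. Suppose Bob is a liar.
Then no assignment of the remaining roles makes every statement match its speaker's type — contradiction.
So Bob is a truth-teller.
With that fixed, Mateo's statement is true, so Mateo is a truth-teller.
With that fixed, Sven's statement is false, so Sven is a liar.

Bob: truth-teller, Mateo: truth-teller, Sven: liar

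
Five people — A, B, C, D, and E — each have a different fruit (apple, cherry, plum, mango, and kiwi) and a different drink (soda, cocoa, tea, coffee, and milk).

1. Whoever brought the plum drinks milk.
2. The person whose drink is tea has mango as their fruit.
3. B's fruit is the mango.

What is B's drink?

With clues 1–3, cocoa, coffee, milk, and soda are impossible for B's drink.
That leaves tea.

tea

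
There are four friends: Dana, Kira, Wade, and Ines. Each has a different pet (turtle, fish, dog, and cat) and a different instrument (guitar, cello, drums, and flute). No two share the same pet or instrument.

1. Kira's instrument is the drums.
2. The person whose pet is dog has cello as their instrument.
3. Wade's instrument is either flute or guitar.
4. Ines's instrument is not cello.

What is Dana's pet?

dog

With clues 1–4, cat, fish, and turtle are impossible for Dana's pet.
That leaves dog.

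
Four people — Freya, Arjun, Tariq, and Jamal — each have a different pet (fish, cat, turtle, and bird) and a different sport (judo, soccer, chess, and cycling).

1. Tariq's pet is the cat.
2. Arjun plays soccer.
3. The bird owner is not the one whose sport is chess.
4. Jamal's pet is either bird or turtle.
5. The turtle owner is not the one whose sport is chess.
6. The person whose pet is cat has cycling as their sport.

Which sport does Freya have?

With clues 1–2, soccer is impossible for Freya's sport.
With clues 1–6, cycling and judo are impossible for Freya's sport.
That leaves chess.

chess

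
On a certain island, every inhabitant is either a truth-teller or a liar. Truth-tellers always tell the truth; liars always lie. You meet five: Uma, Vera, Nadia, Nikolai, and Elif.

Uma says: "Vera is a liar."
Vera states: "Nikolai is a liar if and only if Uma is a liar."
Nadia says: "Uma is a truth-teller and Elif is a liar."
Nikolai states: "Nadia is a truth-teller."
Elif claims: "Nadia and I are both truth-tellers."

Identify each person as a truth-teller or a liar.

Consider Uma. Suppose Uma is a truth-teller.
Then no assignment of the remaining roles makes every statement match its speaker's type — contradiction.
So Uma is a liar.
With that fixed, Nadia's statement is false, so Nadia is a liar.
With that fixed, Nikolai's statement is false, so Nikolai is a liar.
With that fixed, Elif's statement is false, so Elif is a liar.
With that fixed, Vera's statement is true, so Vera is a truth-teller.

Uma: liar, Vera: truth-teller, Nadia: liar, Nikolai: liar, Elif: liar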